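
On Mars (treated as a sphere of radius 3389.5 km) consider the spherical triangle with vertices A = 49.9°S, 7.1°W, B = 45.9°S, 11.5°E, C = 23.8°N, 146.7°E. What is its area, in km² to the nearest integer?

5621915 km²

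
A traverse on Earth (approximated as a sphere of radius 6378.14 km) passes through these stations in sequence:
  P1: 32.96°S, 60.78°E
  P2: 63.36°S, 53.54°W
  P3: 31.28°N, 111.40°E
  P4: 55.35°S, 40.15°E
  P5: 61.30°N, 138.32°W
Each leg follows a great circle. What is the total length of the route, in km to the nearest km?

Leg P1→P2: central angle 1.2331 rad, distance 7864.6 km.
Leg P2→P3: central angle 2.5574 rad, distance 16311.3 km.
Leg P3→P4: central angle 1.8452 rad, distance 11768.7 km.
Leg P4→P5: central angle 3.0368 rad, distance 19369.2 km.
Total: 7864.6 + 16311.3 + 11768.7 + 19369.2 ≈ 55314 km.

55314 km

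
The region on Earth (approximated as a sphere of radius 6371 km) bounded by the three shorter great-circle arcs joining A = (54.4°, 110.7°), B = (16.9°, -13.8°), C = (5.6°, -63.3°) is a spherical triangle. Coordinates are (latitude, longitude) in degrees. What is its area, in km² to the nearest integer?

42373601 km²

Side lengths (central angles): a = 0.8674, b = 2.0907, c = 1.6500 rad; semiperimeter s = 2.3041.
By l'Huilier's theorem, tan(E/4) = √[tan(s/2) tan((s−a)/2) tan((s−b)/2) tan((s−c)/2)], giving spherical excess E = 1.0440 rad.
Area = E·R² = 1.0440 × (6371)² ≈ 42373601 km².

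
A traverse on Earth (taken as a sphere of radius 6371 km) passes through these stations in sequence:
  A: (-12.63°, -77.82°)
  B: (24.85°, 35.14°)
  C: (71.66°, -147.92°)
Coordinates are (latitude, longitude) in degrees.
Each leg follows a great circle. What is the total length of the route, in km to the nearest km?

22172 km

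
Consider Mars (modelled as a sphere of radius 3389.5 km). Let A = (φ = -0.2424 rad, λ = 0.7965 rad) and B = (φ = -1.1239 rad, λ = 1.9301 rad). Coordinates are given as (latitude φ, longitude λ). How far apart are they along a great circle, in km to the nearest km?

In radians: φ₁ = -0.2424, φ₂ = -1.1239, Δλ = 64.950° = 1.1336 rad.
cos c = sin φ₁ sin φ₂ + cos φ₁ cos φ₂ cos Δλ = (-0.2400)(-0.9018) + (0.9708)(0.4322)(0.4234) = 0.39409,
so c = arccos(0.39409) = 1.16572 rad.
Distance = R·c = 3389.5 × 1.1657 ≈ 3951 km.

3951 km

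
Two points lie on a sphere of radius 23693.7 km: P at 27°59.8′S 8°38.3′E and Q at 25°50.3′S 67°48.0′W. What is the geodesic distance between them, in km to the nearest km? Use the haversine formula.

Let φ₁ = -0.4886 rad, φ₂ = -0.4510 rad, and Δλ = -1.3341 rad.
Haversine: a = sin²(Δφ/2) + cos φ₁ cos φ₂ sin²(Δλ/2) = 0.0004 + (0.8830)(0.9000)(0.3828) = 0.30453.
Central angle c = 2·arcsin(√a) = 1.16914 rad.
Distance = R·c = 23693.7 × 1.1691 ≈ 27701 km.

27701 km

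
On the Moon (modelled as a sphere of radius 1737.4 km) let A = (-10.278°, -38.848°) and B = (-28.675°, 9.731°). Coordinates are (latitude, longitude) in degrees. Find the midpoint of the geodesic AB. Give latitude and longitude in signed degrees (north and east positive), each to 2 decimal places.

-21.20°, -16.04°

The central angle between A and B is δ = 0.8543 rad.
With f = 0.5, the slerp weights are sin((1−f)δ)/sin δ = 0.5494 and sin(fδ)/sin δ = 0.5494.
Weighted sum of the unit vectors: (0.5494)·(0.7663,-0.6172,-0.1784) + (0.5494)·(0.8647,0.1483,-0.4798) = (0.8960, -0.2576, -0.3616).
Converting back: φ = atan2(z, √(x²+y²)) = -21.20°, λ = atan2(y, x) = -16.04°.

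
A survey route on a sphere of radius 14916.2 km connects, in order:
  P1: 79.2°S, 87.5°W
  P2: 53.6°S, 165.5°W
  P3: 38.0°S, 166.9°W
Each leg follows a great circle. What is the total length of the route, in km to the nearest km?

Leg P1→P2: central angle 0.6202 rad, distance 9251.2 km.
Leg P2→P3: central angle 0.2728 rad, distance 4069.0 km.
Total: 9251.2 + 4069.0 ≈ 13320 km.

13320 km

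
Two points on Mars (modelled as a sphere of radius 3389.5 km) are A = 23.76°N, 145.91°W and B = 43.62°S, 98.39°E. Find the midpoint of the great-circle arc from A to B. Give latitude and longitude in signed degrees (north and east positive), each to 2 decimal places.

-17.92°, 166.76°

Central angle δ = 2.1716 rad. Interpolating on the sphere with fraction f = 0.5:
P = [sin((1−f)δ)·A + sin(fδ)·B] / sin δ = 1.0725·A + 1.0725·B in Cartesian coordinates,
giving P = (-0.9262, 0.2179, -0.3078), i.e. latitude -17.92°, longitude 166.76°.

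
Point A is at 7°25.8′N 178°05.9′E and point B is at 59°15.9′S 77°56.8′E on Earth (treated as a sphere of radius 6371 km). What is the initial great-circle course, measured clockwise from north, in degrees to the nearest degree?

Δλ = -100.152° = -1.7480 rad.
y = sin Δλ · cos φ₂ = (-0.9843)(0.5111) = -0.5031
x = cos φ₁ sin φ₂ − sin φ₁ cos φ₂ cos Δλ = (0.9916)(-0.8595) − (0.1293)(0.5111)(-0.1763) = -0.8407
θ = atan2(y, x) = -149.10°; adding 360° gives 211°.

211°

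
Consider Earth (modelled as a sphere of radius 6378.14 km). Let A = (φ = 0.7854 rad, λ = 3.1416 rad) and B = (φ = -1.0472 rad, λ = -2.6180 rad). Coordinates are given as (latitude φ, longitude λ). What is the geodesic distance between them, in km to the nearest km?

With latitudes φ₁ = 45.000°, φ₂ = -60.000° and longitude difference Δλ = 29.999°:
Haversine: a = sin²(Δφ/2) + cos φ₁ cos φ₂ sin²(Δλ/2) = 0.6294 + (0.7071)(0.5000)(0.0670) = 0.65309.
Central angle c = 2·arcsin(√a) = 1.88198 rad.
Distance = R·c = 6378.14 × 1.8820 ≈ 12004 km.

12004 km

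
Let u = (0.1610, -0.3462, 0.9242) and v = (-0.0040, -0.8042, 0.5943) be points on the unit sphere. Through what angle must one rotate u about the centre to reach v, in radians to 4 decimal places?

0.5969 rad

u·v = 0.8270; |u| = 1.0000, |v| = 1.0000.
cos θ = (u·v)/(|u||v|) = 0.8271, so θ = 0.5969 rad.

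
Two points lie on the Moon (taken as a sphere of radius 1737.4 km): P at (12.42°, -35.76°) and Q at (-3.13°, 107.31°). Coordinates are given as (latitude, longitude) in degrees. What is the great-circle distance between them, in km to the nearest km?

In radians: φ₁ = 0.2168, φ₂ = -0.0546, Δλ = 143.070° = 2.4970 rad.
cos c = sin φ₁ sin φ₂ + cos φ₁ cos φ₂ cos Δλ = (0.2151)(-0.0546) + (0.9766)(0.9985)(-0.7994) = -0.79124,
so c = arccos(-0.79124) = 2.48363 rad.
Distance = R·c = 1737.4 × 2.4836 ≈ 4315 km.

4315 km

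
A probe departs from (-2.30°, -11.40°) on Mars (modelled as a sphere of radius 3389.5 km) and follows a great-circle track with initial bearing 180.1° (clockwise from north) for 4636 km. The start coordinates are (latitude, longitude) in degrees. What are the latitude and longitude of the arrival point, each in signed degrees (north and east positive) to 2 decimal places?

-80.67°, -12.00°

Angular distance δ = d/R = 4636/3389.5 = 1.36775 rad; initial bearing θ = 3.1433 rad.
sin φ₂ = sin φ₁ cos δ + cos φ₁ sin δ cos θ = (-0.0401)(0.2017) + (0.9992)(0.9795)(-1.0000) = -0.9868, so φ₂ = -80.67°.
Δλ = atan2(sin θ sin δ cos φ₁, cos δ − sin φ₁ sin φ₂) = atan2(-0.0017, 0.1621) = -0.604°.
λ₂ = -11.400° − 0.604° = -12.00°.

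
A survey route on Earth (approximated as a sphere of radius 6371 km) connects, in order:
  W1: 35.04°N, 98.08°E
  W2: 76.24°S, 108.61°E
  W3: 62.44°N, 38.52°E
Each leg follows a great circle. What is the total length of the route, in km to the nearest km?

Leg W1→W2: central angle 1.9457 rad, distance 12396.2 km.
Leg W2→W3: central angle 2.5385 rad, distance 16173.0 km.
Total: 12396.2 + 16173.0 ≈ 28569 km.

28569 km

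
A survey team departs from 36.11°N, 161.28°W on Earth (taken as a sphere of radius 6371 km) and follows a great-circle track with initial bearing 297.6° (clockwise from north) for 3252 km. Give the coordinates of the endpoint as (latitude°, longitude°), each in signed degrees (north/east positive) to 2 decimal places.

Angular distance δ = d/R = 3252/6371 = 0.51044 rad; initial bearing θ = 5.1941 rad.
sin φ₂ = sin φ₁ cos δ + cos φ₁ sin δ cos θ = (0.5893)(0.8725) + (0.8079)(0.4886)(0.4633) = 0.6971, so φ₂ = 44.19°.
Δλ = atan2(sin θ sin δ cos φ₁, cos δ − sin φ₁ sin φ₂) = atan2(-0.3498, 0.4617) = -37.147°.
λ₂ = -161.280° − 37.147° = -198.43° → 161.57° after wrapping to (−180°, 180°].

44.19°, 161.57°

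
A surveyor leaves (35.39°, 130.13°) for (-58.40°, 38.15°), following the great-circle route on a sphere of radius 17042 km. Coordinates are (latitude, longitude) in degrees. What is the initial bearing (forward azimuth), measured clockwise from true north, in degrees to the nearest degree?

Δλ = -91.980° = -1.6054 rad.
y = sin Δλ · cos φ₂ = (-0.9994)(0.5240) = -0.5237
x = cos φ₁ sin φ₂ − sin φ₁ cos φ₂ cos Δλ = (0.8152)(-0.8517) − (0.5791)(0.5240)(-0.0346) = -0.6839
θ = atan2(y, x) = -142.56°; adding 360° gives 217°.

217°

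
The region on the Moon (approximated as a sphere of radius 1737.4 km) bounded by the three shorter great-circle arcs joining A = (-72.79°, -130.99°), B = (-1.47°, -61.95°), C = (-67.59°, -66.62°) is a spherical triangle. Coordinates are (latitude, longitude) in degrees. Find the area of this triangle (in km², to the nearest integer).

Side lengths (central angles): a = 1.1554, b = 0.3712, c = 1.4401 rad; semiperimeter s = 1.4834.
By l'Huilier's theorem, tan(E/4) = √[tan(s/2) tan((s−a)/2) tan((s−b)/2) tan((s−c)/2)], giving spherical excess E = 0.1805 rad.
Area = E·R² = 0.1805 × (1737.4)² ≈ 544750 km².

544750 km²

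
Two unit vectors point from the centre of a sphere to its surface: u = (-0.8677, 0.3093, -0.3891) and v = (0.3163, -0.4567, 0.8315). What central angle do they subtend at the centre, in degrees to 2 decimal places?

137.67°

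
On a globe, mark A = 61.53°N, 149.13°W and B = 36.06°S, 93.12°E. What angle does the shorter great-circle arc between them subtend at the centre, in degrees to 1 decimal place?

134.2°

In radians: φ₁ = 1.0739, φ₂ = -0.6294, Δλ = -117.750° = -2.0551 rad.
Haversine: a = sin²(Δφ/2) + cos φ₁ cos φ₂ sin²(Δλ/2) = 0.5660 + (0.4767)(0.8084)(0.7328) = 0.84844.
Central angle c = 2·arcsin(√a) = 2.34183 rad.
So the angular separation is 134.2°.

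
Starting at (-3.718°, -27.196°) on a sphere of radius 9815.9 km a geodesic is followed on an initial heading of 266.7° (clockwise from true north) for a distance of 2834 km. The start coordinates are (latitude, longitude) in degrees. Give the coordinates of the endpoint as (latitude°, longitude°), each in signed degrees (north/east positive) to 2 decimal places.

Angular distance δ = d/R = 2834/9815.9 = 0.28872 rad; initial bearing θ = 4.6548 rad.
sin φ₂ = sin φ₁ cos δ + cos φ₁ sin δ cos θ = (-0.0648)(0.9586) + (0.9979)(0.2847)(-0.0576) = -0.0785, so φ₂ = -4.50°.
Δλ = atan2(sin θ sin δ cos φ₁, cos δ − sin φ₁ sin φ₂) = atan2(-0.2837, 0.9535) = -16.567°.
λ₂ = -27.196° − 16.567° = -43.76°.

-4.50°, -43.76°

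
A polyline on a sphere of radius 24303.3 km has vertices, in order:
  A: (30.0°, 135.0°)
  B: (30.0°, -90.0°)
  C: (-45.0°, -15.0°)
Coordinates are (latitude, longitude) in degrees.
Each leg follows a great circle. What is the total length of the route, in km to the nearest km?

88028 km

Leg A→B: central angle 1.8549 rad, distance 45081.0 km.
Leg B→C: central angle 1.7671 rad, distance 42946.7 km.
Total: 45081.0 + 42946.7 ≈ 88028 km.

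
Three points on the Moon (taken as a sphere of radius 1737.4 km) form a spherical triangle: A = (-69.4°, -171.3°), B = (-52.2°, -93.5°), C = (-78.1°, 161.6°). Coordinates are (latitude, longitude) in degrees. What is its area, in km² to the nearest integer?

Side lengths (central angles): a = 0.7367, b = 0.1977, c = 0.6678 rad; semiperimeter s = 0.8011.
By l'Huilier's theorem, tan(E/4) = √[tan(s/2) tan((s−a)/2) tan((s−b)/2) tan((s−c)/2)], giving spherical excess E = 0.0673 rad.
Area = E·R² = 0.0673 × (1737.4)² ≈ 203150 km².

203150 km²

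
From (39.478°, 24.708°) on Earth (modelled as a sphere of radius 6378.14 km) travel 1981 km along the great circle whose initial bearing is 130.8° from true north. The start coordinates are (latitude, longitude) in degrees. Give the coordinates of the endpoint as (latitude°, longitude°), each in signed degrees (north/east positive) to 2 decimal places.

Angular distance δ = d/R = 1981/6378.14 = 0.31059 rad; initial bearing θ = 2.2829 rad.
sin φ₂ = sin φ₁ cos δ + cos φ₁ sin δ cos θ = (0.6358)(0.9522) + (0.7719)(0.3056)(-0.6534) = 0.4512, so φ₂ = 26.82°.
Δλ = atan2(sin θ sin δ cos φ₁, cos δ − sin φ₁ sin φ₂) = atan2(0.1786, 0.6653) = 15.025°.
λ₂ = 24.708° + 15.025° = 39.73°.

26.82°, 39.73°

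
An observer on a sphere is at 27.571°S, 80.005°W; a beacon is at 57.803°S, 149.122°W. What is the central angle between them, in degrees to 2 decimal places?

55.94°

In radians: φ₁ = -0.4812, φ₂ = -1.0089, Δλ = -69.117° = -1.2063 rad.
Haversine: a = sin²(Δφ/2) + cos φ₁ cos φ₂ sin²(Δλ/2) = 0.0680 + (0.8864)(0.5328)(0.3218) = 0.21998.
Central angle c = 2·arcsin(√a) = 0.97637 rad.
So the angular separation is 55.94°.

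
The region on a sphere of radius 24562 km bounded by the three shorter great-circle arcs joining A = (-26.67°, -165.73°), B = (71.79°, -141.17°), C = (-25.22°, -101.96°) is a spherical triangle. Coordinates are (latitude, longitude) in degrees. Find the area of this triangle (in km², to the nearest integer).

726769637 km²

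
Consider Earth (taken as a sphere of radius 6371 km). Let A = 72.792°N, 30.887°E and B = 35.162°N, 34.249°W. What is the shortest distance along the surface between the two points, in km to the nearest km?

5484 km

Let φ₁ = 1.2705 rad, φ₂ = 0.6137 rad, and Δλ = -1.1368 rad.
Haversine: a = sin²(Δφ/2) + cos φ₁ cos φ₂ sin²(Δλ/2) = 0.1040 + (0.2958)(0.8175)(0.2898) = 0.17410.
Central angle c = 2·arcsin(√a) = 0.86083 rad.
Distance = R·c = 6371 × 0.8608 ≈ 5484 km.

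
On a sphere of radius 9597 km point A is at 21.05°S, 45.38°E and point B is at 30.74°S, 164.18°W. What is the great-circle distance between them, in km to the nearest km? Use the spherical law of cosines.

20257 km

With latitudes φ₁ = -21.050°, φ₂ = -30.740° and longitude difference Δλ = 150.440°:
cos c = sin φ₁ sin φ₂ + cos φ₁ cos φ₂ cos Δλ = (-0.3592)(-0.5111) + (0.9333)(0.8595)(-0.8698) = -0.51414,
so c = arccos(-0.51414) = 2.11080 rad.
Distance = R·c = 9597 × 2.1108 ≈ 20257 km.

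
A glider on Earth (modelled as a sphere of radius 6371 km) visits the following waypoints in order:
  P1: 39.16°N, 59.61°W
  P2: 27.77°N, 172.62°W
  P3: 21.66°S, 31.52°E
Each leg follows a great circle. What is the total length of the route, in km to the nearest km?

27330 km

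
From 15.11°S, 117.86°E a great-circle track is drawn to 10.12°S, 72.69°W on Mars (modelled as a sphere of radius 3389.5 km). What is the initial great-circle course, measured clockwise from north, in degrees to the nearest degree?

157°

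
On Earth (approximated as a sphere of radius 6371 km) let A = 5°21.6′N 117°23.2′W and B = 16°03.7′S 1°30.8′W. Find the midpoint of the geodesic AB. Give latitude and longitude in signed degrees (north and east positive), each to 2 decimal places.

Central angle δ = 2.0301 rad. Interpolating on the sphere with fraction f = 0.5:
P = [sin((1−f)δ)·A + sin(fδ)·B] / sin δ = 0.9478·A + 0.9478·B in Cartesian coordinates,
giving P = (0.4764, -0.8619, -0.1737), i.e. latitude -10.00°, longitude -61.07°.

-10.00°, -61.07°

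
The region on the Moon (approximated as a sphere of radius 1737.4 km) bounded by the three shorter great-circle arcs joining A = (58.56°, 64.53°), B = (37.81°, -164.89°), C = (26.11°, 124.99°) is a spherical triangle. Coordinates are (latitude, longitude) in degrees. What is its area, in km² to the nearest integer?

1688208 km²

Side lengths (central angles): a = 1.0344, b = 0.9193, c = 1.3130 rad; semiperimeter s = 1.6333.
By l'Huilier's theorem, tan(E/4) = √[tan(s/2) tan((s−a)/2) tan((s−b)/2) tan((s−c)/2)], giving spherical excess E = 0.5593 rad.
Area = E·R² = 0.5593 × (1737.4)² ≈ 1688208 km².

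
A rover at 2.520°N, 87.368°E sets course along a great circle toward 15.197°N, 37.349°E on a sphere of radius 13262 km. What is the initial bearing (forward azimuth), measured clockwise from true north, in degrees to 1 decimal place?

287.6°

Δλ = -50.019° = -0.8730 rad.
y = sin Δλ · cos φ₂ = (-0.7663)(0.9650) = -0.7395
x = cos φ₁ sin φ₂ − sin φ₁ cos φ₂ cos Δλ = (0.9990)(0.2621) − (0.0440)(0.9650)(0.6425) = 0.2346
θ = atan2(y, x) = -72.40°; adding 360° gives 287.6°.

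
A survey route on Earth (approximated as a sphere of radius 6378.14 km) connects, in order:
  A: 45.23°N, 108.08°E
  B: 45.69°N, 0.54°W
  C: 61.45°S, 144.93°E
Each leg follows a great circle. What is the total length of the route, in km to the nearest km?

24946 km

Leg A→B: central angle 1.2122 rad, distance 7731.7 km.
Leg B→C: central angle 2.6989 rad, distance 17213.8 km.
Total: 7731.7 + 17213.8 ≈ 24946 km.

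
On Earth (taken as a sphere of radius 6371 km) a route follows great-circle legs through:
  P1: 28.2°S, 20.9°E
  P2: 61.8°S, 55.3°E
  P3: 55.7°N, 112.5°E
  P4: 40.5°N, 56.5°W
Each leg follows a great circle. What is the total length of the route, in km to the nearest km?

27753 km

Leg P1→P2: central angle 0.7073 rad, distance 4506.5 km.
Leg P2→P3: central angle 2.1942 rad, distance 13979.1 km.
Leg P3→P4: central angle 1.4547 rad, distance 9267.7 km.
Total: 4506.5 + 13979.1 + 9267.7 ≈ 27753 km.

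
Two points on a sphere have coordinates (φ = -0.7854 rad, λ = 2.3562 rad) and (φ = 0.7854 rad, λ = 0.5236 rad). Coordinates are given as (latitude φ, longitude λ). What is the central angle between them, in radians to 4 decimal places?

2.2516 rad

In radians: φ₁ = -0.7854, φ₂ = 0.7854, Δλ = -105.000° = -1.8326 rad.
cos c = sin φ₁ sin φ₂ + cos φ₁ cos φ₂ cos Δλ = (-0.7071)(0.7071) + (0.7071)(0.7071)(-0.2588) = -0.62941,
so c = arccos(-0.62941) = 2.25159 rad.
So the angular separation is 2.2516 rad.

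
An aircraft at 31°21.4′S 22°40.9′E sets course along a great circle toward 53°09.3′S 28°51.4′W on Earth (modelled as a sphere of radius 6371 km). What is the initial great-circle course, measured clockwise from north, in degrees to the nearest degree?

Δλ = -51.538° = -0.8995 rad.
y = sin Δλ · cos φ₂ = (-0.7830)(0.5997) = -0.4695
x = cos φ₁ sin φ₂ − sin φ₁ cos φ₂ cos Δλ = (0.8539)(-0.8003) − (-0.5204)(0.5997)(0.6220) = -0.4893
θ = atan2(y, x) = -136.18°; adding 360° gives 224°.

224°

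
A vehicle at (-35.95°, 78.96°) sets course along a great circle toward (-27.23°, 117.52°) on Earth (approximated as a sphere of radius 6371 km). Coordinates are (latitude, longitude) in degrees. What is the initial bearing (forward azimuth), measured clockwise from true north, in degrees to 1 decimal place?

86.1°

Δλ = 38.560° = 0.6730 rad.
y = sin Δλ · cos φ₂ = (0.6233)(0.8892) = 0.5543
x = cos φ₁ sin φ₂ − sin φ₁ cos φ₂ cos Δλ = (0.8095)(-0.4576) − (-0.5871)(0.8892)(0.7820) = 0.0378
θ = atan2(y, x) = 86.10°, so the bearing is 86.1°.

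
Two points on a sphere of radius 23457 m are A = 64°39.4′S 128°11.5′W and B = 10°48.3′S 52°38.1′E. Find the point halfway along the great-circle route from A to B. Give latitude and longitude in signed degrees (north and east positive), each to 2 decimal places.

The central angle between A and B is δ = 1.8245 rad.
With f = 0.5, the slerp weights are sin((1−f)δ)/sin δ = 0.8170 and sin(fδ)/sin δ = 0.8170.
Weighted sum of the unit vectors: (0.8170)·(-0.2647,-0.3364,-0.9038) + (0.8170)·(0.5961,0.7807,-0.1875) = (0.2708, 0.3630, -0.8916).
Converting back: φ = atan2(z, √(x²+y²)) = -63.07°, λ = atan2(y, x) = 53.27°.

-63.07°, 53.27°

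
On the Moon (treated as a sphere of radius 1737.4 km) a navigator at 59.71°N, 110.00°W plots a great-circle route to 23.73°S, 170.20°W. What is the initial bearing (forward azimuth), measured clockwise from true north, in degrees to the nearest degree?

With φ₁ = 1.0421, φ₂ = -0.4142, Δλ = -1.0507 rad, the forward-azimuth formula gives
θ = atan2( sin Δλ cos φ₂ , cos φ₁ sin φ₂ − sin φ₁ cos φ₂ cos Δλ ) = atan2(-0.7944, -0.5958) = -126.87°.
Adding 360° brings this into [0°, 360°): 233°.

233°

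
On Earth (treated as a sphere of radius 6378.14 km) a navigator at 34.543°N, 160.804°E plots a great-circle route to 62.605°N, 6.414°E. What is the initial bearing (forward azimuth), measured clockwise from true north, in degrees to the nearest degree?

348°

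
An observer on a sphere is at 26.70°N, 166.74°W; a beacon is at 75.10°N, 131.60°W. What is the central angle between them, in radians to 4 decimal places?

In radians: φ₁ = 0.4660, φ₂ = 1.3107, Δλ = 35.140° = 0.6133 rad.
Haversine: a = sin²(Δφ/2) + cos φ₁ cos φ₂ sin²(Δλ/2) = 0.1680 + (0.8934)(0.2571)(0.0911) = 0.18897.
Central angle c = 2·arcsin(√a) = 0.89943 rad.
So the angular separation is 0.8994 rad.

0.8994 rad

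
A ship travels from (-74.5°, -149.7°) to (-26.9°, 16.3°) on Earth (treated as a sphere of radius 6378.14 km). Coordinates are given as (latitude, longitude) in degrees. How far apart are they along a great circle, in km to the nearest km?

With latitudes φ₁ = -74.500°, φ₂ = -26.900° and longitude difference Δλ = 166.000°:
cos c = sin φ₁ sin φ₂ + cos φ₁ cos φ₂ cos Δλ = (-0.9636)(-0.4524) + (0.2672)(0.8918)(-0.9703) = 0.20474,
so c = arccos(0.20474) = 1.36460 rad.
Distance = R·c = 6378.14 × 1.3646 ≈ 8704 km.

8704 km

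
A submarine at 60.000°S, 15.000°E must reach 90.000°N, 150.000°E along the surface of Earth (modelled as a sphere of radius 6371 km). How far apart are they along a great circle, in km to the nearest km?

16679 km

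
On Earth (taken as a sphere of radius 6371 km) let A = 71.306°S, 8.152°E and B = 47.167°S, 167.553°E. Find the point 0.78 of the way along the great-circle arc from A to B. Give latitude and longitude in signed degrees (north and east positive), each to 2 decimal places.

-60.35°, 164.09°

Central angle δ = 1.0579 rad. Interpolating on the sphere with fraction f = 0.78:
P = [sin((1−f)δ)·A + sin(fδ)·B] / sin δ = 0.2647·A + 0.8432·B in Cartesian coordinates,
giving P = (-0.4758, 0.1356, -0.8691), i.e. latitude -60.35°, longitude 164.09°.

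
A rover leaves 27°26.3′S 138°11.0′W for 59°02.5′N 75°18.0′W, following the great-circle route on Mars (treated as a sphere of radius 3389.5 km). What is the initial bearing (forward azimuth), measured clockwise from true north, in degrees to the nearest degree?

28°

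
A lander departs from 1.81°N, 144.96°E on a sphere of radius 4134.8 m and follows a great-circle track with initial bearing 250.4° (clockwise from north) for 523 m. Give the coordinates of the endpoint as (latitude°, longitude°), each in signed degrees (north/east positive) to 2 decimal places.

Angular distance δ = d/R = 523/4134.8 = 0.12649 rad; initial bearing θ = 4.3703 rad.
sin φ₂ = sin φ₁ cos δ + cos φ₁ sin δ cos θ = (0.0316)(0.9920) + (0.9995)(0.1262)(-0.3355) = -0.0110, so φ₂ = -0.63°.
Δλ = atan2(sin θ sin δ cos φ₁, cos δ − sin φ₁ sin φ₂) = atan2(-0.1188, 0.9924) = -6.826°.
λ₂ = 144.960° − 6.826° = 138.13°.

-0.63°, 138.13°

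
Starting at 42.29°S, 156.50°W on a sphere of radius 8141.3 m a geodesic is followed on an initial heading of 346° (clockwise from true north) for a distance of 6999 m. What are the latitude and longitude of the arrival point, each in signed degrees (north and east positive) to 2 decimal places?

6.01°, -167.12°

Angular distance δ = d/R = 6999/8141.3 = 0.85969 rad; initial bearing θ = 6.0388 rad.
sin φ₂ = sin φ₁ cos δ + cos φ₁ sin δ cos θ = (-0.6729)(0.6527) + (0.7397)(0.7576)(0.9703) = 0.1046, so φ₂ = 6.01°.
Δλ = atan2(sin θ sin δ cos φ₁, cos δ − sin φ₁ sin φ₂) = atan2(-0.1356, 0.7231) = -10.620°.
λ₂ = -156.500° − 10.620° = -167.12°.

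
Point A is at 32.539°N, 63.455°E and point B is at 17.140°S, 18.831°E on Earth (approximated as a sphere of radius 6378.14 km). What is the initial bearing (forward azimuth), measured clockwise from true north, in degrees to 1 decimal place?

227.5°

With φ₁ = 0.5679, φ₂ = -0.2991, Δλ = -0.7788 rad, the forward-azimuth formula gives
θ = atan2( sin Δλ cos φ₂ , cos φ₁ sin φ₂ − sin φ₁ cos φ₂ cos Δλ ) = atan2(-0.6713, -0.6143) = -132.46°.
Adding 360° brings this into [0°, 360°): 227.5°.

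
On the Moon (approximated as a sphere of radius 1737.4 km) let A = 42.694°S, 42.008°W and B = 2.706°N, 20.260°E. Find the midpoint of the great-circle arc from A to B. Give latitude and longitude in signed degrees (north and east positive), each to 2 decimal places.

Central angle δ = 1.2560 rad. Interpolating on the sphere with fraction f = 0.5:
P = [sin((1−f)δ)·A + sin(fδ)·B] / sin δ = 0.6179·A + 0.6179·B in Cartesian coordinates,
giving P = (0.9165, -0.0902, -0.3898), i.e. latitude -22.94°, longitude -5.62°.

-22.94°, -5.62°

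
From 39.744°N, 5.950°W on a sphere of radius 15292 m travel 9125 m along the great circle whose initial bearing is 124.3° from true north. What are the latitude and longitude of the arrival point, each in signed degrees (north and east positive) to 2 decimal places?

16.58°, 23.02°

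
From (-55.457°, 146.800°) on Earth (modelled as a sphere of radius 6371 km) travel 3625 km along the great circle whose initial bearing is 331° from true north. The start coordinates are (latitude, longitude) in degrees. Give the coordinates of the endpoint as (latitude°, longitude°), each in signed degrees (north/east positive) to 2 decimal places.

Angular distance δ = d/R = 3625/6371 = 0.56898 rad; initial bearing θ = 5.7770 rad.
sin φ₂ = sin φ₁ cos δ + cos φ₁ sin δ cos θ = (-0.8237)(0.8424) + (0.5670)(0.5388)(0.8746) = -0.4267, so φ₂ = -25.26°.
Δλ = atan2(sin θ sin δ cos φ₁, cos δ − sin φ₁ sin φ₂) = atan2(-0.1481, 0.4910) = -16.787°.
λ₂ = 146.800° − 16.787° = 130.01°.

-25.26°, 130.01°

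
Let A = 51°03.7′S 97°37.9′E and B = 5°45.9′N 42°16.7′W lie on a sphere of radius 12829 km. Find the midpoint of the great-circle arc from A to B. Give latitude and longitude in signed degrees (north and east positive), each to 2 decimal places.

-45.99°, -4.07°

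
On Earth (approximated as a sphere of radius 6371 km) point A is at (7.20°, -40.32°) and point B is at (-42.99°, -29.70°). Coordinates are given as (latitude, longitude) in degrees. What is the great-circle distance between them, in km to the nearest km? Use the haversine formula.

5683 km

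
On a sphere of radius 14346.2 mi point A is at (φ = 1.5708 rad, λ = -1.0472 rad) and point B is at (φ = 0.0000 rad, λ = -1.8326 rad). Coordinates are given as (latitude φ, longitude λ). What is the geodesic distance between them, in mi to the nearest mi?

22535 mi

Let φ₁ = 1.5708 rad, φ₂ = 0.0000 rad, and Δλ = -0.7854 rad.
Haversine: a = sin²(Δφ/2) + cos φ₁ cos φ₂ sin²(Δλ/2) = 0.5000 + (-0.0000)(1.0000)(0.1464) = 0.50000.
Central angle c = 2·arcsin(√a) = 1.57080 rad.
Distance = R·c = 14346.2 × 1.5708 ≈ 22535 mi.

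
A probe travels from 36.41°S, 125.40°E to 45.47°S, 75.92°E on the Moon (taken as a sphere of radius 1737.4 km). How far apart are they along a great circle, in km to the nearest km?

1147 km

With latitudes φ₁ = -36.410°, φ₂ = -45.470° and longitude difference Δλ = -49.480°:
Haversine: a = sin²(Δφ/2) + cos φ₁ cos φ₂ sin²(Δλ/2) = 0.0062 + (0.8048)(0.7013)(0.1751) = 0.10509.
Central angle c = 2·arcsin(√a) = 0.66027 rad.
Distance = R·c = 1737.4 × 0.6603 ≈ 1147 km.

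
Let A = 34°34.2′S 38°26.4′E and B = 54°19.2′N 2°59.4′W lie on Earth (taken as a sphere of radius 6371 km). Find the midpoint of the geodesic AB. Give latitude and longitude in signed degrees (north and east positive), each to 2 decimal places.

The central angle between A and B is δ = 1.6718 rad.
With f = 0.5, the slerp weights are sin((1−f)δ)/sin δ = 0.7457 and sin(fδ)/sin δ = 0.7457.
Weighted sum of the unit vectors: (0.7457)·(0.6450,0.5119,-0.5674) + (0.7457)·(0.5825,-0.0304,0.8123) = (0.9153, 0.3591, 0.1826).
Converting back: φ = atan2(z, √(x²+y²)) = 10.52°, λ = atan2(y, x) = 21.42°.

10.52°, 21.42°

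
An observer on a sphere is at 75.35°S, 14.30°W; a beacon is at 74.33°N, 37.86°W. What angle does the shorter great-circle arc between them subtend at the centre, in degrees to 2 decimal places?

With latitudes φ₁ = -75.350°, φ₂ = 74.330° and longitude difference Δλ = -23.560°:
Haversine: a = sin²(Δφ/2) + cos φ₁ cos φ₂ sin²(Δλ/2) = 0.9316 + (0.2529)(0.2701)(0.0417) = 0.93446.
Central angle c = 2·arcsin(√a) = 2.62380 rad.
So the angular separation is 150.33°.

150.33°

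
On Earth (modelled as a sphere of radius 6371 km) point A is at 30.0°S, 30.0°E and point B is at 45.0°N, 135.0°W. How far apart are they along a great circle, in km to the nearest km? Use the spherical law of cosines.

17893 km

In radians: φ₁ = -0.5236, φ₂ = 0.7854, Δλ = -165.000° = -2.8798 rad.
cos c = sin φ₁ sin φ₂ + cos φ₁ cos φ₂ cos Δλ = (-0.5000)(0.7071) + (0.8660)(0.7071)(-0.9659) = -0.94506,
so c = arccos(-0.94506) = 2.80857 rad.
Distance = R·c = 6371 × 2.8086 ≈ 17893 km.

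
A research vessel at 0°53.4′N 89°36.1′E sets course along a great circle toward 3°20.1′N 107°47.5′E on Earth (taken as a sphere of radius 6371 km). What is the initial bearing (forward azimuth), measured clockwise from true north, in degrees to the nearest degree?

82°

With φ₁ = 0.0155, φ₂ = 0.0582, Δλ = 0.3175 rad, the forward-azimuth formula gives
θ = atan2( sin Δλ cos φ₂ , cos φ₁ sin φ₂ − sin φ₁ cos φ₂ cos Δλ ) = atan2(0.3116, 0.0434) = 82.07°.
So the initial bearing is 82°.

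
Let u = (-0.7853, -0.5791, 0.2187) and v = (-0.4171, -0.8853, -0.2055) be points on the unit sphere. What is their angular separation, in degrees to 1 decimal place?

37.3°

u·v = 0.7953; |u| = 0.9999, |v| = 1.0000.
cos θ = (u·v)/(|u||v|) = 0.7953, so θ = 37.3°.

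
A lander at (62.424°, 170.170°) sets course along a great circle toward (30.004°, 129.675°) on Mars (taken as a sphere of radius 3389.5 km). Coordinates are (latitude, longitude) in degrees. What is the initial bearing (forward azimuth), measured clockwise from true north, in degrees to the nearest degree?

238°

With φ₁ = 1.0895, φ₂ = 0.5237, Δλ = -0.7068 rad, the forward-azimuth formula gives
θ = atan2( sin Δλ cos φ₂ , cos φ₁ sin φ₂ − sin φ₁ cos φ₂ cos Δλ ) = atan2(-0.5624, -0.3522) = -122.06°.
Adding 360° brings this into [0°, 360°): 238°.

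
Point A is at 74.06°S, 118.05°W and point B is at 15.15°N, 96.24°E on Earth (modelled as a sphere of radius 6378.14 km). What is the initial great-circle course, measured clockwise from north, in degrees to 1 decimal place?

Δλ = -145.710° = -2.5431 rad.
y = sin Δλ · cos φ₂ = (-0.5634)(0.9652) = -0.5438
x = cos φ₁ sin φ₂ − sin φ₁ cos φ₂ cos Δλ = (0.2746)(0.2613) − (-0.9615)(0.9652)(-0.8262) = -0.6950
θ = atan2(y, x) = -141.96°; adding 360° gives 218.0°.

218.0°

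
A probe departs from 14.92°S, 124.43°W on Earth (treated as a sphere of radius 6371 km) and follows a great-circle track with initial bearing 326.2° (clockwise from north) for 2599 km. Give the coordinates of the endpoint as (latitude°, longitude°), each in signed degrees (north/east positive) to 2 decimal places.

Angular distance δ = d/R = 2599/6371 = 0.40794 rad; initial bearing θ = 5.6933 rad.
sin φ₂ = sin φ₁ cos δ + cos φ₁ sin δ cos θ = (-0.2575)(0.9179) + (0.9663)(0.3967)(0.8310) = 0.0822, so φ₂ = 4.72°.
Δλ = atan2(sin θ sin δ cos φ₁, cos δ − sin φ₁ sin φ₂) = atan2(-0.2133, 0.9391) = -12.794°.
λ₂ = -124.430° − 12.794° = -137.22°.

4.72°, -137.22°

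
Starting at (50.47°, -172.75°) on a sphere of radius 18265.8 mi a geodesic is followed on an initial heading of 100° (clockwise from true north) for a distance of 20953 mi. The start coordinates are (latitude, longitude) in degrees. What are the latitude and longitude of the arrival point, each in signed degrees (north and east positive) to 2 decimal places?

12.49°, -105.90°

Angular distance δ = d/R = 20953/18265.8 = 1.14712 rad; initial bearing θ = 1.7453 rad.
sin φ₂ = sin φ₁ cos δ + cos φ₁ sin δ cos θ = (0.7713)(0.4111) + (0.6365)(0.9116)(-0.1736) = 0.2163, so φ₂ = 12.49°.
Δλ = atan2(sin θ sin δ cos φ₁, cos δ − sin φ₁ sin φ₂) = atan2(0.5714, 0.2443) = 66.854°.
λ₂ = -172.750° + 66.854° = -105.90°.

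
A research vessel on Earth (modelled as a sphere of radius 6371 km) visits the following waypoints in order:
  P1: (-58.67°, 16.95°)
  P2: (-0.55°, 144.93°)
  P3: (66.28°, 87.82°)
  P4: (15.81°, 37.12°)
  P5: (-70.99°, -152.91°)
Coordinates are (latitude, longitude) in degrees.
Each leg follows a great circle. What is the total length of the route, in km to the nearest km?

41243 km

Leg P1→P2: central angle 1.8878 rad, distance 12027.5 km.
Leg P2→P3: central angle 1.3596 rad, distance 8661.9 km.
Leg P3→P4: central angle 1.0534 rad, distance 6711.5 km.
Leg P4→P5: central angle 2.1727 rad, distance 13842.3 km.
Total: 12027.5 + 8661.9 + 6711.5 + 13842.3 ≈ 41243 km.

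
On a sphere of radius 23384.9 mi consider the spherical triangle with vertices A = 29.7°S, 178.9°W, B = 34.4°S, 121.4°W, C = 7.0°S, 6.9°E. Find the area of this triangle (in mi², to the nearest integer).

Side lengths (central angles): a = 2.0250, b = 2.4937, c = 0.8433 rad; semiperimeter s = 2.6810.
By l'Huilier's theorem, tan(E/4) = √[tan(s/2) tan((s−a)/2) tan((s−b)/2) tan((s−c)/2)], giving spherical excess E = 1.5993 rad.
Area = E·R² = 1.5993 × (23384.9)² ≈ 874576537 mi².

874576537 mi²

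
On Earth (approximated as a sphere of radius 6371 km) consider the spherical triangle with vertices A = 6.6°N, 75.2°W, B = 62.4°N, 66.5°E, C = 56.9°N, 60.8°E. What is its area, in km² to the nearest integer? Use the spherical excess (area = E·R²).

5506987 km²

Side lengths (central angles): a = 0.1083, b = 1.8691, c = 1.8331 rad; semiperimeter s = 1.9053.
By l'Huilier's theorem, tan(E/4) = √[tan(s/2) tan((s−a)/2) tan((s−b)/2) tan((s−c)/2)], giving spherical excess E = 0.1357 rad.
Area = E·R² = 0.1357 × (6371)² ≈ 5506987 km².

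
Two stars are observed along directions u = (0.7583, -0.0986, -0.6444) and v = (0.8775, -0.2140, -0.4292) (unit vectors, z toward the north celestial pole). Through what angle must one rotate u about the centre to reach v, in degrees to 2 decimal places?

15.62°

u·v = 0.9631; |u| = 1.0000, |v| = 1.0000.
cos θ = (u·v)/(|u||v|) = 0.9631, so θ = 15.62°.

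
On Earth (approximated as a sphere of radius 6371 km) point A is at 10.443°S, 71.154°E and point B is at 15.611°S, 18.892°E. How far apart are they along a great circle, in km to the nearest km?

5678 km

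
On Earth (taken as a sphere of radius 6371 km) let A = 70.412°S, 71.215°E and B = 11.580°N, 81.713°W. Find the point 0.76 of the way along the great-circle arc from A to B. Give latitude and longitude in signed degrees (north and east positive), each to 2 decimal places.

The central angle between A and B is δ = 2.0732 rad.
With f = 0.76, the slerp weights are sin((1−f)δ)/sin δ = 0.5446 and sin(fδ)/sin δ = 1.1410.
Weighted sum of the unit vectors: (0.5446)·(0.1080,0.3174,-0.9421) + (1.1410)·(0.1412,-0.9694,0.2007) = (0.2199, -0.9333, -0.2840).
Converting back: φ = atan2(z, √(x²+y²)) = -16.50°, λ = atan2(y, x) = -76.74°.

-16.50°, -76.74°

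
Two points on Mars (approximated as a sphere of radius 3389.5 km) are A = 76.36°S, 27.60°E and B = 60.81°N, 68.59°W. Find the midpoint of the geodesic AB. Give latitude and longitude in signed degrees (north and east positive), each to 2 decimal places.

Central angle δ = 2.6076 rad. Interpolating on the sphere with fraction f = 0.5:
P = [sin((1−f)δ)·A + sin(fδ)·B] / sin δ = 1.8952·A + 1.8952·B in Cartesian coordinates,
giving P = (0.7335, -0.6534, -0.1872), i.e. latitude -10.79°, longitude -41.70°.

-10.79°, -41.70°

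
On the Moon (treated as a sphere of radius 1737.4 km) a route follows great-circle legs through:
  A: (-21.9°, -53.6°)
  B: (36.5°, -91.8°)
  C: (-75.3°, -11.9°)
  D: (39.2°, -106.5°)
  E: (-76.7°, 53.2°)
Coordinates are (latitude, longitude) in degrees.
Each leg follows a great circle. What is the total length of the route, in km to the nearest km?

13997 km

Leg A→B: central angle 1.1979 rad, distance 2081.3 km.
Leg B→C: central angle 2.1407 rad, distance 3719.3 km.
Leg C→D: central angle 2.2486 rad, distance 3906.8 km.
Leg D→E: central angle 2.4691 rad, distance 4289.8 km.
Total: 2081.3 + 3719.3 + 3906.8 + 4289.8 ≈ 13997 km.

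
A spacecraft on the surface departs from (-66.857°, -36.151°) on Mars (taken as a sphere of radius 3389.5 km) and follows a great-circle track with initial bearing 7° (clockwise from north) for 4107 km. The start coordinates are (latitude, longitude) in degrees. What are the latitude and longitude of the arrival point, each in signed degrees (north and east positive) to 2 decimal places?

Angular distance δ = d/R = 4107/3389.5 = 1.21168 rad; initial bearing θ = 0.1222 rad.
sin φ₂ = sin φ₁ cos δ + cos φ₁ sin δ cos θ = (-0.9195)(0.3514) + (0.3930)(0.9362)(0.9925) = 0.0421, so φ₂ = 2.41°.
Δλ = atan2(sin θ sin δ cos φ₁, cos δ − sin φ₁ sin φ₂) = atan2(0.0448, 0.3901) = 6.557°.
λ₂ = -36.151° + 6.557° = -29.59°.

2.41°, -29.59°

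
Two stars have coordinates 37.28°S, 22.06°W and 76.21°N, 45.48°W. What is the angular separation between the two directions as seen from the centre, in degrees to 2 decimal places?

114.47°

In radians: φ₁ = -0.6507, φ₂ = 1.3301, Δλ = -23.420° = -0.4088 rad.
Haversine: a = sin²(Δφ/2) + cos φ₁ cos φ₂ sin²(Δλ/2) = 0.6993 + (0.7957)(0.2384)(0.0412) = 0.70711.
Central angle c = 2·arcsin(√a) = 1.99788 rad.
So the angular separation is 114.47°.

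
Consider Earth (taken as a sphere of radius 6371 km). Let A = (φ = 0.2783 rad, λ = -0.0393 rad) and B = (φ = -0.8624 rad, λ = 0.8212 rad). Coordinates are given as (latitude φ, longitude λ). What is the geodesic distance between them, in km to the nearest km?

8729 km

In radians: φ₁ = 0.2783, φ₂ = -0.8624, Δλ = 49.303° = 0.8605 rad.
cos c = sin φ₁ sin φ₂ + cos φ₁ cos φ₂ cos Δλ = (0.2747)(-0.7594) + (0.9615)(0.6506)(0.6521) = 0.19929,
so c = arccos(0.19929) = 1.37016 rad.
Distance = R·c = 6371 × 1.3702 ≈ 8729 km.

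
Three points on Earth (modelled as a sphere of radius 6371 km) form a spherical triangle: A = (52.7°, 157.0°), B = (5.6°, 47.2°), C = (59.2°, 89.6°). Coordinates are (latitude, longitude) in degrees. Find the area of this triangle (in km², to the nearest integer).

Side lengths (central angles): a = 1.0926, b = 0.6393, c = 1.6978 rad; semiperimeter s = 1.7149.
By l'Huilier's theorem, tan(E/4) = √[tan(s/2) tan((s−a)/2) tan((s−b)/2) tan((s−c)/2)], giving spherical excess E = 0.1738 rad.
Area = E·R² = 0.1738 × (6371)² ≈ 7055441 km².

7055441 km²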